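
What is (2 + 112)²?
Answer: 12996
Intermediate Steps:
(2 + 112)² = 114² = 12996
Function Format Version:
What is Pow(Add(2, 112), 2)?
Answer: 12996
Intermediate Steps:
Pow(Add(2, 112), 2) = Pow(114, 2) = 12996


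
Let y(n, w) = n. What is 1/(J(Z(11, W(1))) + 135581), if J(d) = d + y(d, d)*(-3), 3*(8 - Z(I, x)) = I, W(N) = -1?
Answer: 3/406717 ≈ 7.3761e-6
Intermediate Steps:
Z(I, x) = 8 - I/3
J(d) = -2*d (J(d) = d + d*(-3) = d - 3*d = -2*d)
1/(J(Z(11, W(1))) + 135581) = 1/(-2*(8 - ⅓*11) + 135581) = 1/(-2*(8 - 11/3) + 135581) = 1/(-2*13/3 + 135581) = 1/(-26/3 + 135581) = 1/(406717/3) = 3/406717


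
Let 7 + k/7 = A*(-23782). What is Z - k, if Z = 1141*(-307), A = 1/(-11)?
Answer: -365372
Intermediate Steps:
A = -1/11 ≈ -0.090909
k = 15085 (k = -49 + 7*(-1/11*(-23782)) = -49 + 7*2162 = -49 + 15134 = 15085)
Z = -350287
Z - k = -350287 - 1*15085 = -350287 - 15085 = -365372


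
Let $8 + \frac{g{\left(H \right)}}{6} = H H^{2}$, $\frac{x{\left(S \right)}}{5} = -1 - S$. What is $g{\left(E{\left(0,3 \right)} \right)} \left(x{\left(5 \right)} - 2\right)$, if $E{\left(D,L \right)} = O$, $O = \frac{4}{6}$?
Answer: $\frac{13312}{9} \approx 1479.1$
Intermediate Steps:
$x{\left(S \right)} = -5 - 5 S$ ($x{\left(S \right)} = 5 \left(-1 - S\right) = -5 - 5 S$)
$O = \frac{2}{3}$ ($O = 4 \cdot \frac{1}{6} = \frac{2}{3} \approx 0.66667$)
$E{\left(D,L \right)} = \frac{2}{3}$
$g{\left(H \right)} = -48 + 6 H^{3}$ ($g{\left(H \right)} = -48 + 6 H H^{2} = -48 + 6 H^{3}$)
$g{\left(E{\left(0,3 \right)} \right)} \left(x{\left(5 \right)} - 2\right) = \left(-48 + 6 \left(\frac{2}{3}\right)^{3}\right) \left(\left(-5 - 25\right) - 2\right) = \left(-48 + 6 \cdot \frac{8}{27}\right) \left(\left(-5 - 25\right) - 2\right) = \left(-48 + \frac{16}{9}\right) \left(-30 - 2\right) = \left(- \frac{416}{9}\right) \left(-32\right) = \frac{13312}{9}$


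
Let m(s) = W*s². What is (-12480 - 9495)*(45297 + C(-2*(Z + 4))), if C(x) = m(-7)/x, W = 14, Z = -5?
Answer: -1002939000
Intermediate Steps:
m(s) = 14*s²
C(x) = 686/x (C(x) = (14*(-7)²)/x = (14*49)/x = 686/x)
(-12480 - 9495)*(45297 + C(-2*(Z + 4))) = (-12480 - 9495)*(45297 + 686/((-2*(-5 + 4)))) = -21975*(45297 + 686/((-2*(-1)))) = -21975*(45297 + 686/2) = -21975*(45297 + 686*(½)) = -21975*(45297 + 343) = -21975*45640 = -1002939000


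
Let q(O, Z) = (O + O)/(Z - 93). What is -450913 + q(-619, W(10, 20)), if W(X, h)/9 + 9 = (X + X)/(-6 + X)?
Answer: -58166539/129 ≈ -4.5090e+5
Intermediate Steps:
W(X, h) = -81 + 18*X/(-6 + X) (W(X, h) = -81 + 9*((X + X)/(-6 + X)) = -81 + 9*((2*X)/(-6 + X)) = -81 + 9*(2*X/(-6 + X)) = -81 + 18*X/(-6 + X))
q(O, Z) = 2*O/(-93 + Z) (q(O, Z) = (2*O)/(-93 + Z) = 2*O/(-93 + Z))
-450913 + q(-619, W(10, 20)) = -450913 + 2*(-619)/(-93 + 9*(54 - 7*10)/(-6 + 10)) = -450913 + 2*(-619)/(-93 + 9*(54 - 70)/4) = -450913 + 2*(-619)/(-93 + 9*(¼)*(-16)) = -450913 + 2*(-619)/(-93 - 36) = -450913 + 2*(-619)/(-129) = -450913 + 2*(-619)*(-1/129) = -450913 + 1238/129 = -58166539/129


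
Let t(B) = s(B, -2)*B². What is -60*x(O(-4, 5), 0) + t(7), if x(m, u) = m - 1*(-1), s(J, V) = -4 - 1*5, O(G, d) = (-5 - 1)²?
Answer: -2661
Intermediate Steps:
O(G, d) = 36 (O(G, d) = (-6)² = 36)
s(J, V) = -9 (s(J, V) = -4 - 5 = -9)
t(B) = -9*B²
x(m, u) = 1 + m (x(m, u) = m + 1 = 1 + m)
-60*x(O(-4, 5), 0) + t(7) = -60*(1 + 36) - 9*7² = -60*37 - 9*49 = -2220 - 441 = -2661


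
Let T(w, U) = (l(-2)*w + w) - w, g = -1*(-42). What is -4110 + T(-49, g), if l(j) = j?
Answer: -4012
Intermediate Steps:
g = 42
T(w, U) = -2*w (T(w, U) = (-2*w + w) - w = -w - w = -2*w)
-4110 + T(-49, g) = -4110 - 2*(-49) = -4110 + 98 = -4012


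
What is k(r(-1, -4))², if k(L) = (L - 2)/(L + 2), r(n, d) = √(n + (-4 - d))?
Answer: (2 - I)⁴/25 ≈ -0.28 - 0.96*I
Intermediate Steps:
r(n, d) = √(-4 + n - d)
k(L) = (-2 + L)/(2 + L)
k(r(-1, -4))² = ((-2 + √(-4 - 1 - 1*(-4)))/(2 + √(-4 - 1 - 1*(-4))))² = ((-2 + √(-4 - 1 + 4))/(2 + √(-4 - 1 + 4)))² = ((-2 + √(-1))/(2 + √(-1)))² = ((-2 + I)/(2 + I))² = (((2 - I)/5)*(-2 + I))² = ((-2 + I)*(2 - I)/5)² = (-2 + I)²*(2 - I)²/25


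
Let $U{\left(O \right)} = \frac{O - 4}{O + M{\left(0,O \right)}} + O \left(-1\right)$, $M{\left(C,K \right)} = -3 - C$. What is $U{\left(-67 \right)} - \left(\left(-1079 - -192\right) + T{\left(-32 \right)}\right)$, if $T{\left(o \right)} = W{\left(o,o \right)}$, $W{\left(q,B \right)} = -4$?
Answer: $\frac{67131}{70} \approx 959.01$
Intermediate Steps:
$T{\left(o \right)} = -4$
$U{\left(O \right)} = - O + \frac{-4 + O}{-3 + O}$ ($U{\left(O \right)} = \frac{O - 4}{O - 3} + O \left(-1\right) = \frac{-4 + O}{O + \left(-3 + 0\right)} - O = \frac{-4 + O}{O - 3} - O = \frac{-4 + O}{-3 + O} - O = - O + \frac{-4 + O}{-3 + O}$)
$U{\left(-67 \right)} - \left(\left(-1079 - -192\right) + T{\left(-32 \right)}\right) = \frac{-4 - \left(-67\right)^{2} + 4 \left(-67\right)}{-3 - 67} - \left(\left(-1079 - -192\right) - 4\right) = \frac{-4 - 4489 - 268}{-70} - \left(\left(-1079 + \left(-350 + 542\right)\right) - 4\right) = - \frac{-4 - 4489 - 268}{70} - \left(\left(-1079 + 192\right) - 4\right) = \left(- \frac{1}{70}\right) \left(-4761\right) - \left(-887 - 4\right) = \frac{4761}{70} - -891 = \frac{4761}{70} + 891 = \frac{67131}{70}$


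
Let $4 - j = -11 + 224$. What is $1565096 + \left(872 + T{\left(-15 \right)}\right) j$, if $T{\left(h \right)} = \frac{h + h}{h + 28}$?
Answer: $\frac{17983294}{13} \approx 1.3833 \cdot 10^{6}$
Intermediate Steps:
$j = -209$ ($j = 4 - \left(-11 + 224\right) = 4 - 213 = -209$)
$T{\left(h \right)} = \frac{2 h}{28 + h}$
$1565096 + \left(872 + T{\left(-15 \right)}\right) j = 1565096 + \left(872 + 2 \left(-15\right) \frac{1}{28 - 15}\right) \left(-209\right) = 1565096 + \left(872 + 2 \left(-15\right) \frac{1}{13}\right) \left(-209\right) = 1565096 + \left(872 - \frac{30}{13}\right) \left(-209\right) = 1565096 + \frac{11306}{13} \left(-209\right) = 1565096 - \frac{2362954}{13} = \frac{17983294}{13}$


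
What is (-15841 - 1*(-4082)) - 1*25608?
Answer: -37367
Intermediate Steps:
(-15841 - 1*(-4082)) - 1*25608 = (-15841 + 4082) - 25608 = -11759 - 25608 = -37367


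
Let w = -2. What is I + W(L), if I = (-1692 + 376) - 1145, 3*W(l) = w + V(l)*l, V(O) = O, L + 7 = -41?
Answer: -5081/3 ≈ -1693.7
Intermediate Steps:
L = -48 (L = -7 - 41 = -48)
W(l) = -⅔ + l²/3 (W(l) = (-2 + l*l)/3 = (-2 + l²)/3 = -⅔ + l²/3)
I = -2461 (I = -1316 - 1145 = -2461)
I + W(L) = -2461 + (-⅔ + (⅓)*(-48)²) = -2461 + (-⅔ + (⅓)*2304) = -2461 + (-⅔ + 768) = -2461 + 2302/3 = -5081/3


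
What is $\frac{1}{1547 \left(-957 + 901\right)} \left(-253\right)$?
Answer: $\frac{253}{86632} \approx 0.0029204$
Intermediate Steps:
$\frac{1}{1547 \left(-957 + 901\right)} \left(-253\right) = \frac{1}{1547 \left(-56\right)} \left(-253\right) = \frac{1}{1547} \left(- \frac{1}{56}\right) \left(-253\right) = \left(- \frac{1}{86632}\right) \left(-253\right) = \frac{253}{86632}$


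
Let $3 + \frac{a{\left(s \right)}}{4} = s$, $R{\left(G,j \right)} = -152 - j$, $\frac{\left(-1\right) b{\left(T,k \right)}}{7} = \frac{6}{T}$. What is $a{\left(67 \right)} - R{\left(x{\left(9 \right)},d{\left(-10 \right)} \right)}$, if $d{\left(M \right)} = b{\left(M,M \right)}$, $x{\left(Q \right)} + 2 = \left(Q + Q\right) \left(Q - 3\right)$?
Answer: $\frac{2061}{5} \approx 412.2$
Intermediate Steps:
$b{\left(T,k \right)} = - \frac{42}{T}$ ($b{\left(T,k \right)} = - 7 \frac{6}{T} = - \frac{42}{T}$)
$x{\left(Q \right)} = -2 + 2 Q \left(-3 + Q\right)$ ($x{\left(Q \right)} = -2 + \left(Q + Q\right) \left(Q - 3\right) = -2 + 2 Q \left(-3 + Q\right)$)
$d{\left(M \right)} = - \frac{42}{M}$
$a{\left(s \right)} = -12 + 4 s$
$a{\left(67 \right)} - R{\left(x{\left(9 \right)},d{\left(-10 \right)} \right)} = \left(-12 + 4 \cdot 67\right) - \left(-152 - - \frac{42}{-10}\right) = \left(-12 + 268\right) - \left(-152 - \left(-42\right) \left(- \frac{1}{10}\right)\right) = 256 - \left(-152 - \frac{21}{5}\right) = 256 - - \frac{781}{5} = 256 + \frac{781}{5} = \frac{2061}{5}$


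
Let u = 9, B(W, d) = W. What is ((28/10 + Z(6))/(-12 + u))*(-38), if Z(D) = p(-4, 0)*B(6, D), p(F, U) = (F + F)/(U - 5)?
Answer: 2356/15 ≈ 157.07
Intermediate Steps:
p(F, U) = 2*F/(-5 + U) (p(F, U) = (2*F)/(-5 + U) = 2*F/(-5 + U))
Z(D) = 48/5 (Z(D) = (2*(-4)/(-5 + 0))*6 = (2*(-4)/(-5))*6 = (2*(-4)*(-1/5))*6 = (8/5)*6 = 48/5)
((28/10 + Z(6))/(-12 + u))*(-38) = ((28/10 + 48/5)/(-12 + 9))*(-38) = ((28*(1/10) + 48/5)/(-3))*(-38) = ((14/5 + 48/5)*(-1/3))*(-38) = ((62/5)*(-1/3))*(-38) = -62/15*(-38) = 2356/15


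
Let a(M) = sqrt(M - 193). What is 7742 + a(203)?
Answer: 7742 + sqrt(10) ≈ 7745.2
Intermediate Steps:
a(M) = sqrt(-193 + M)
7742 + a(203) = 7742 + sqrt(-193 + 203) = 7742 + sqrt(10)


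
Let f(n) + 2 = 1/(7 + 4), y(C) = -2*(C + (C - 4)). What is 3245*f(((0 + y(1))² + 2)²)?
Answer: -6195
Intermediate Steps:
y(C) = 8 - 4*C (y(C) = -2*(C + (-4 + C)) = -2*(-4 + 2*C) = 8 - 4*C)
f(n) = -21/11 (f(n) = -2 + 1/(7 + 4) = -2 + 1/11 = -21/11)
3245*f(((0 + y(1))² + 2)²) = 3245*(-21/11) = -6195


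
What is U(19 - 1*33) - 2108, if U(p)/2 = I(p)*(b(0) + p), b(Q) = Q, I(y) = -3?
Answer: -2024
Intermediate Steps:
U(p) = -6*p (U(p) = 2*(-3*(0 + p)) = 2*(-3*p) = -6*p)
U(19 - 1*33) - 2108 = -6*(19 - 1*33) - 2108 = -6*(19 - 33) - 2108 = -6*(-14) - 2108 = 84 - 2108 = -2024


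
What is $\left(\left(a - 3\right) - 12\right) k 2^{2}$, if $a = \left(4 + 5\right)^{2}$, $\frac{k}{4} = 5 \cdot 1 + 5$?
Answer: $10560$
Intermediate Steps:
$k = 40$ ($k = 4 \left(5 \cdot 1 + 5\right) = 4 \left(5 + 5\right) = 4 \cdot 10 = 40$)
$a = 81$ ($a = 9^{2} = 81$)
$\left(\left(a - 3\right) - 12\right) k 2^{2} = \left(\left(81 - 3\right) - 12\right) 40 \cdot 2^{2} = \left(78 - 12\right) 40 \cdot 4 = 66 \cdot 40 \cdot 4 = 2640 \cdot 4 = 10560$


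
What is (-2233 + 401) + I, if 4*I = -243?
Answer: -7571/4 ≈ -1892.8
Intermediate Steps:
I = -243/4 (I = (1/4)*(-243) = -243/4 ≈ -60.750)
(-2233 + 401) + I = (-2233 + 401) - 243/4 = -1832 - 243/4 = -7571/4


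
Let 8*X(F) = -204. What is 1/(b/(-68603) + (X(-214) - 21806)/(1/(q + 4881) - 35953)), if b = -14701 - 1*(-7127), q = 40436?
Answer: 223547279812600/160423486609913 ≈ 1.3935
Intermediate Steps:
X(F) = -51/2 (X(F) = (⅛)*(-204) = -51/2)
b = -7574 (b = -14701 + 7127 = -7574)
1/(b/(-68603) + (X(-214) - 21806)/(1/(q + 4881) - 35953)) = 1/(-7574/(-68603) + (-51/2 - 21806)/(1/(40436 + 4881) - 35953)) = 1/(-7574*(-1/68603) - 43663/(2*(1/45317 - 35953))) = 1/(7574/68603 - 43663/(2*(1/45317 - 35953))) = 1/(7574/68603 - 43663/(2*(-1629282100/45317))) = 1/(7574/68603 - 43663/2*(-45317/1629282100)) = 1/(7574/68603 + 1978676171/3258564200) = 1/(160423486609913/223547279812600) = 223547279812600/160423486609913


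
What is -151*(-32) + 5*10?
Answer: 4882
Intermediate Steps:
-151*(-32) + 5*10 = 4832 + 50 = 4882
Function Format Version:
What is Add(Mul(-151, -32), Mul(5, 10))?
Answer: 4882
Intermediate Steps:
Add(Mul(-151, -32), Mul(5, 10)) = Add(4832, 50) = 4882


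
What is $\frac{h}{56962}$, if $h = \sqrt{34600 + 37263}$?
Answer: $\frac{\sqrt{71863}}{56962} \approx 0.0047062$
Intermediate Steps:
$h = \sqrt{71863} \approx 268.07$
$\frac{h}{56962} = \frac{\sqrt{71863}}{56962}$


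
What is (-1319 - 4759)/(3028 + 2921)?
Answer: -2026/1983 ≈ -1.0217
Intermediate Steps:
(-1319 - 4759)/(3028 + 2921) = -6078/5949 = -6078*1/5949 = -2026/1983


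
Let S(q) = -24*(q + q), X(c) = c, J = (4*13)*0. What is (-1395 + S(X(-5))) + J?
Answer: -1155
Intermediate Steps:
J = 0 (J = 52*0 = 0)
S(q) = -48*q
(-1395 + S(X(-5))) + J = (-1395 - 48*(-5)) + 0 = (-1395 + 240) + 0 = -1155 + 0 = -1155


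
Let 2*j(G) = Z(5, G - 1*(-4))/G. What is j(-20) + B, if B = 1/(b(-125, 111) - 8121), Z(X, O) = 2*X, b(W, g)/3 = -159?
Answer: -4301/17196 ≈ -0.25012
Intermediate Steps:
b(W, g) = -477 (b(W, g) = 3*(-159) = -477)
B = -1/8598 (B = 1/(-477 - 8121) = 1/(-8598) = -1/8598 ≈ -0.00011631)
j(G) = 5/G (j(G) = ((2*5)/G)/2 = (10/G)/2 = 5/G)
j(-20) + B = 5/(-20) - 1/8598 = 5*(-1/20) - 1/8598 = -1/4 - 1/8598 = -4301/17196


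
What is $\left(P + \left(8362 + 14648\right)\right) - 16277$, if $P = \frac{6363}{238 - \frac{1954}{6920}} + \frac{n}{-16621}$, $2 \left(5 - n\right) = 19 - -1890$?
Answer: $\frac{16802246461865}{2485604066} \approx 6759.8$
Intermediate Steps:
$n = - \frac{1899}{2}$ ($n = 5 - \frac{19 - -1890}{2} = 5 - \frac{19 + 1890}{2} = 5 - \frac{1909}{2} = - \frac{1899}{2} \approx -949.5$)
$P = \frac{66674285487}{2485604066}$ ($P = \frac{6363}{238 - \frac{1954}{6920}} - \frac{1899}{2 \left(-16621\right)} = \frac{6363}{238 - 1954 \cdot \frac{1}{6920}} - - \frac{1899}{33242} = \frac{6363}{238 - \frac{977}{3460}} + \frac{1899}{33242} = \frac{6363}{\frac{822503}{3460}} + \frac{1899}{33242} = 6363 \cdot \frac{3460}{822503} + \frac{1899}{33242} = \frac{22015980}{822503} + \frac{1899}{33242} = \frac{66674285487}{2485604066} \approx 26.824$)
$\left(P + \left(8362 + 14648\right)\right) - 16277 = \left(\frac{66674285487}{2485604066} + \left(8362 + 14648\right)\right) - 16277 = \left(\frac{66674285487}{2485604066} + 23010\right) - 16277 = \frac{57260423844147}{2485604066} - 16277 = \frac{16802246461865}{2485604066}$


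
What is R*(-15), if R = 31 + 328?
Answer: -5385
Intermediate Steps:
R = 359
R*(-15) = 359*(-15) = -5385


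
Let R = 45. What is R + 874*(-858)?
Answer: -749847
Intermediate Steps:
R + 874*(-858) = 45 + 874*(-858) = 45 - 749892 = -749847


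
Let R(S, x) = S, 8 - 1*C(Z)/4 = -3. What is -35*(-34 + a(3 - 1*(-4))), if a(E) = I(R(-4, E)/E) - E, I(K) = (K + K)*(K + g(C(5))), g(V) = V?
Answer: 22205/7 ≈ 3172.1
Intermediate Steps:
C(Z) = 44 (C(Z) = 32 - 4*(-3) = 32 + 12 = 44)
I(K) = 2*K*(44 + K) (I(K) = (K + K)*(K + 44) = (2*K)*(44 + K) = 2*K*(44 + K))
a(E) = -E - 8*(44 - 4/E)/E (a(E) = 2*(-4/E)*(44 - 4/E) - E = -8*(44 - 4/E)/E - E = -E - 8*(44 - 4/E)/E)
-35*(-34 + a(3 - 1*(-4))) = -35*(-34 + (-(3 - 1*(-4)) - 352/(3 - 1*(-4)) + 32/(3 - 1*(-4))²)) = -35*(-34 + (-(3 + 4) - 352/(3 + 4) + 32/(3 + 4)²)) = -35*(-34 + (-1*7 - 352/7 + 32/7²)) = -35*(-34 + (-7 - 352*⅐ + 32*(1/49))) = -35*(-34 + (-7 - 352/7 + 32/49)) = -35*(-34 - 2775/49) = -35*(-4441/49) = 22205/7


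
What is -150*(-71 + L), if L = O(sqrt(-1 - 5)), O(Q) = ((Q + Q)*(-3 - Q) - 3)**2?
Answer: 30900 + 16200*I*sqrt(6) ≈ 30900.0 + 39682.0*I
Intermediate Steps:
O(Q) = (-3 + 2*Q*(-3 - Q))**2 (O(Q) = ((2*Q)*(-3 - Q) - 3)**2 = (2*Q*(-3 - Q) - 3)**2 = (-3 + 2*Q*(-3 - Q))**2)
L = (-9 + 6*I*sqrt(6))**2 (L = (3 + 2*(sqrt(-1 - 5))**2 + 6*sqrt(-1 - 5))**2 = (3 + 2*(sqrt(-6))**2 + 6*sqrt(-6))**2 = (3 + 2*(I*sqrt(6))**2 + 6*(I*sqrt(6)))**2 = (3 + 2*(-6) + 6*I*sqrt(6))**2 = (3 - 12 + 6*I*sqrt(6))**2 = (-9 + 6*I*sqrt(6))**2 ≈ -135.0 - 264.54*I)
-150*(-71 + L) = -150*(-71 + (-135 - 108*I*sqrt(6))) = -150*(-206 - 108*I*sqrt(6)) = 30900 + 16200*I*sqrt(6)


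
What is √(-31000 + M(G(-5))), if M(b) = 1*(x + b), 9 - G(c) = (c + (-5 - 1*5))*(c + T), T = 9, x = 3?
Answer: 4*I*√1933 ≈ 175.86*I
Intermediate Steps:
G(c) = 9 - (-10 + c)*(9 + c) (G(c) = 9 - (c + (-5 - 1*5))*(c + 9) = 9 - (c + (-5 - 5))*(9 + c) = 9 - (c - 10)*(9 + c) = 9 - (-10 + c)*(9 + c))
M(b) = 3 + b (M(b) = 1*(3 + b) = 3 + b)
√(-31000 + M(G(-5))) = √(-31000 + (3 + (99 - 5 - 1*(-5)²))) = √(-31000 + (3 + (99 - 5 - 1*25))) = √(-31000 + (3 + (99 - 5 - 25))) = √(-31000 + (3 + 69)) = √(-31000 + 72) = √(-30928) = 4*I*√1933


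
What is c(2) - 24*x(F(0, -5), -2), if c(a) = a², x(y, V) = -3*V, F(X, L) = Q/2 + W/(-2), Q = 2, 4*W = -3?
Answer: -140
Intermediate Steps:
W = -¾ (W = (¼)*(-3) = -¾ ≈ -0.75000)
F(X, L) = 11/8 (F(X, L) = 2/2 - ¾/(-2) = 2*(½) - ¾*(-½) = 1 + 3/8 = 11/8)
c(2) - 24*x(F(0, -5), -2) = 2² - (-72)*(-2) = 4 - 24*6 = 4 - 144 = -140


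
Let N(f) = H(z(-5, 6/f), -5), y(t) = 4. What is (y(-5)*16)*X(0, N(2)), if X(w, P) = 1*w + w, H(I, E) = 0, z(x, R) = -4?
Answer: 0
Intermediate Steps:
N(f) = 0
X(w, P) = 2*w (X(w, P) = w + w = 2*w)
(y(-5)*16)*X(0, N(2)) = (4*16)*(2*0) = 64*0 = 0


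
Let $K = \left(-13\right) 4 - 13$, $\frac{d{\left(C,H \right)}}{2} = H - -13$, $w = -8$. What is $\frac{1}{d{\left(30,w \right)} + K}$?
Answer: $- \frac{1}{55} \approx -0.018182$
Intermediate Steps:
$d{\left(C,H \right)} = 26 + 2 H$ ($d{\left(C,H \right)} = 2 \left(H - -13\right) = 2 \left(H + 13\right) = 2 \left(13 + H\right) = 26 + 2 H$)
$K = -65$ ($K = -52 - 13 = -65$)
$\frac{1}{d{\left(30,w \right)} + K} = \frac{1}{\left(26 + 2 \left(-8\right)\right) - 65} = \frac{1}{\left(26 - 16\right) - 65} = \frac{1}{10 - 65} = \frac{1}{-55} = - \frac{1}{55}$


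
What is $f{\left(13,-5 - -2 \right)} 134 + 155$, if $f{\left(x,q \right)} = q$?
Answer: $-247$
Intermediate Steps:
$f{\left(13,-5 - -2 \right)} 134 + 155 = \left(-5 - -2\right) 134 + 155 = \left(-5 + 2\right) 134 + 155 = \left(-3\right) 134 + 155 = -402 + 155 = -247$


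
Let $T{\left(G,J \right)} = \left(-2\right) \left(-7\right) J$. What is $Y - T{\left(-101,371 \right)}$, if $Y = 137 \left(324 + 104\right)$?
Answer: $53442$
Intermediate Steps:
$T{\left(G,J \right)} = 14 J$
$Y = 58636$ ($Y = 137 \cdot 428 = 58636$)
$Y - T{\left(-101,371 \right)} = 58636 - 14 \cdot 371 = 58636 - 5194 = 53442$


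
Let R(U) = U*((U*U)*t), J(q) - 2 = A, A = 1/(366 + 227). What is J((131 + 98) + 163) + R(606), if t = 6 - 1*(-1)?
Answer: 923784362603/593 ≈ 1.5578e+9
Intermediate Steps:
t = 7 (t = 6 + 1 = 7)
A = 1/593 ≈ 0.0016863
J(q) = 1187/593 (J(q) = 2 + 1/593 = 1187/593)
R(U) = 7*U**3 (R(U) = U*((U*U)*7) = U*(U**2*7) = U*(7*U**2) = 7*U**3)
J((131 + 98) + 163) + R(606) = 1187/593 + 7*606**3 = 1187/593 + 7*222545016 = 1187/593 + 1557815112 = 923784362603/593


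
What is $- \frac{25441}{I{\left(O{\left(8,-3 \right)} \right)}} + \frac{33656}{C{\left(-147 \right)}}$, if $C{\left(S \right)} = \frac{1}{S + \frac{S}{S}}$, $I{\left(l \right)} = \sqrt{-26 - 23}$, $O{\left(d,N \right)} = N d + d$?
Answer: $-4913776 + \frac{25441 i}{7} \approx -4.9138 \cdot 10^{6} + 3634.4 i$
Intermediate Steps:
$O{\left(d,N \right)} = d + N d$
$I{\left(l \right)} = 7 i$ ($I{\left(l \right)} = \sqrt{-49} = 7 i$)
$C{\left(S \right)} = \frac{1}{1 + S}$ ($C{\left(S \right)} = \frac{1}{S + 1} = \frac{1}{1 + S}$)
$- \frac{25441}{I{\left(O{\left(8,-3 \right)} \right)}} + \frac{33656}{C{\left(-147 \right)}} = - \frac{25441}{7 i} + \frac{33656}{\frac{1}{1 - 147}} = - 25441 \left(- \frac{i}{7}\right) + \frac{33656}{\frac{1}{-146}} = \frac{25441 i}{7} + \frac{33656}{- \frac{1}{146}} = \frac{25441 i}{7} + 33656 \left(-146\right) = \frac{25441 i}{7} - 4913776 = -4913776 + \frac{25441 i}{7}$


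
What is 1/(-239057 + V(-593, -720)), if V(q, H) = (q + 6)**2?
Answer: 1/105512 ≈ 9.4776e-6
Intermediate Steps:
V(q, H) = (6 + q)**2
1/(-239057 + V(-593, -720)) = 1/(-239057 + (6 - 593)**2) = 1/(-239057 + (-587)**2) = 1/(-239057 + 344569) = 1/105512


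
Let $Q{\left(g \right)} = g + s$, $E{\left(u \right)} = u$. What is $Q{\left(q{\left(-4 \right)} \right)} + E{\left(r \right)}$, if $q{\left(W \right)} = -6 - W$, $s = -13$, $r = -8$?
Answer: $-23$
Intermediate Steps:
$Q{\left(g \right)} = -13 + g$ ($Q{\left(g \right)} = g - 13 = -13 + g$)
$Q{\left(q{\left(-4 \right)} \right)} + E{\left(r \right)} = \left(-13 - 2\right) - 8 = -15 - 8 = -23$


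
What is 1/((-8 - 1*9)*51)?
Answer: -1/867 ≈ -0.0011534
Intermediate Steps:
1/((-8 - 1*9)*51) = 1/((-8 - 9)*51) = 1/(-17*51) = 1/(-867) = -1/867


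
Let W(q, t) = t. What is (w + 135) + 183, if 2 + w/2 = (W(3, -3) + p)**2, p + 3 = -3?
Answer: 476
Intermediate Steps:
p = -6 (p = -3 - 3 = -6)
w = 158 (w = -4 + 2*(-3 - 6)**2 = -4 + 2*(-9)**2 = -4 + 2*81 = -4 + 162 = 158)
(w + 135) + 183 = (158 + 135) + 183 = 293 + 183 = 476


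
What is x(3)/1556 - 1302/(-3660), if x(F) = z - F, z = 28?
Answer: 176451/474580 ≈ 0.37180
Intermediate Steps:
x(F) = 28 - F
x(3)/1556 - 1302/(-3660) = (28 - 1*3)/1556 - 1302/(-3660) = (28 - 3)*(1/1556) - 1302*(-1/3660) = 25*(1/1556) + 217/610 = 25/1556 + 217/610 = 176451/474580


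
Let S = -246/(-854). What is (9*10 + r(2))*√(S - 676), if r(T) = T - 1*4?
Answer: 88*I*√123201883/427 ≈ 2287.5*I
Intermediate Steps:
r(T) = -4 + T (r(T) = T - 4 = -4 + T)
S = 123/427 (S = -246*(-1/854) = 123/427 ≈ 0.28806)
(9*10 + r(2))*√(S - 676) = (9*10 + (-4 + 2))*√(123/427 - 676) = (90 - 2)*√(-288529/427) = 88*(I*√123201883/427) = 88*I*√123201883/427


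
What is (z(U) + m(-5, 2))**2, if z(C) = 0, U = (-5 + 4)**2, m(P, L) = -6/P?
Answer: 36/25 ≈ 1.4400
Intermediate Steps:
U = 1 (U = (-1)**2 = 1)
(z(U) + m(-5, 2))**2 = (0 - 6/(-5))**2 = (0 - 6*(-1/5))**2 = (0 + 6/5)**2 = (6/5)**2 = 36/25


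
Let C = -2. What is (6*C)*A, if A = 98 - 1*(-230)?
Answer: -3936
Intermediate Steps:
A = 328 (A = 98 + 230 = 328)
(6*C)*A = (6*(-2))*328 = -12*328 = -3936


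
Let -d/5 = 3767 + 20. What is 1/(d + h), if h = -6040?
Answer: -1/24975 ≈ -4.0040e-5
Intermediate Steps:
d = -18935 (d = -5*(3767 + 20) = -5*3787 = -18935)
1/(d + h) = 1/(-18935 - 6040) = 1/(-24975) = -1/24975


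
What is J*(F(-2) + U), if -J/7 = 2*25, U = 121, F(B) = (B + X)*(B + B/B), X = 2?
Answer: -42350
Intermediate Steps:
F(B) = (1 + B)*(2 + B) (F(B) = (B + 2)*(B + B/B) = (2 + B)*(B + 1) = (2 + B)*(1 + B) = (1 + B)*(2 + B))
J = -350 (J = -14*25 = -7*50 = -350)
J*(F(-2) + U) = -350*((2 + (-2)² + 3*(-2)) + 121) = -350*((2 + 4 - 6) + 121) = -350*(0 + 121) = -350*121 = -42350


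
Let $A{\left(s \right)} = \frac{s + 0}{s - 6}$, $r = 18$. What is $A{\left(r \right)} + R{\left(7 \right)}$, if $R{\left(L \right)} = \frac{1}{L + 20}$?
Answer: $\frac{83}{54} \approx 1.537$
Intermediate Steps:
$R{\left(L \right)} = \frac{1}{20 + L}$
$A{\left(s \right)} = \frac{s}{-6 + s}$
$A{\left(r \right)} + R{\left(7 \right)} = \frac{18}{-6 + 18} + \frac{1}{20 + 7} = \frac{18}{12} + \frac{1}{27} = 18 \cdot \frac{1}{12} + \frac{1}{27} = \frac{3}{2} + \frac{1}{27} = \frac{83}{54}$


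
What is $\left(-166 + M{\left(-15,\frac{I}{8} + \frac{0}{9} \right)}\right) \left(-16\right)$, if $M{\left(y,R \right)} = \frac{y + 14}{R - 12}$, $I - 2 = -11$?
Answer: $\frac{278752}{105} \approx 2654.8$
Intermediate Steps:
$I = -9$ ($I = 2 - 11 = -9$)
$M{\left(y,R \right)} = \frac{14 + y}{-12 + R}$
$\left(-166 + M{\left(-15,\frac{I}{8} + \frac{0}{9} \right)}\right) \left(-16\right) = \left(-166 + \frac{14 - 15}{-12 + \left(- \frac{9}{8} + \frac{0}{9}\right)}\right) \left(-16\right) = \left(-166 + \frac{1}{-12 + \left(\left(-9\right) \frac{1}{8} + 0 \cdot \frac{1}{9}\right)} \left(-1\right)\right) \left(-16\right) = \left(-166 + \frac{1}{-12 + \left(- \frac{9}{8} + 0\right)} \left(-1\right)\right) \left(-16\right) = \left(-166 + \frac{1}{-12 - \frac{9}{8}} \left(-1\right)\right) \left(-16\right) = \left(-166 + \frac{1}{- \frac{105}{8}} \left(-1\right)\right) \left(-16\right) = \left(-166 - - \frac{8}{105}\right) \left(-16\right) = \left(-166 + \frac{8}{105}\right) \left(-16\right) = \left(- \frac{17422}{105}\right) \left(-16\right) = \frac{278752}{105}$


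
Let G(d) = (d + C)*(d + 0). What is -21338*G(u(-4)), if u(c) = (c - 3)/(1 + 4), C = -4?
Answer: -4032882/25 ≈ -1.6132e+5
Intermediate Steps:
u(c) = -⅗ + c/5 (u(c) = (-3 + c)/5 = (-3 + c)*(⅕) = -⅗ + c/5)
G(d) = d*(-4 + d) (G(d) = (d - 4)*(d + 0) = (-4 + d)*d = d*(-4 + d))
-21338*G(u(-4)) = -21338*(-⅗ + (⅕)*(-4))*(-4 + (-⅗ + (⅕)*(-4))) = -21338*(-⅗ - ⅘)*(-4 + (-⅗ - ⅘)) = -(-149366)*(-4 - 7/5)/5 = -(-149366)*(-27)/(5*5) = -21338*189/25 = -4032882/25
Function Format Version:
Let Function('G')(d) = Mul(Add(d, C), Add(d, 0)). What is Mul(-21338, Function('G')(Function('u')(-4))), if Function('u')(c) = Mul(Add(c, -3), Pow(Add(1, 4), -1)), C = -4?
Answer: Rational(-4032882, 25) ≈ -1.6132e+5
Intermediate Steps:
Function('u')(c) = Add(Rational(-3, 5), Mul(Rational(1, 5), c)) (Function('u')(c) = Mul(Add(-3, c), Pow(5, -1)) = Mul(Add(-3, c), Rational(1, 5)) = Add(Rational(-3, 5), Mul(Rational(1, 5), c)))
Function('G')(d) = Mul(d, Add(-4, d)) (Function('G')(d) = Mul(Add(d, -4), Add(d, 0)) = Mul(Add(-4, d), d) = Mul(d, Add(-4, d)))
Mul(-21338, Function('G')(Function('u')(-4))) = Mul(-21338, Mul(Add(Rational(-3, 5), Mul(Rational(1, 5), -4)), Add(-4, Add(Rational(-3, 5), Mul(Rational(1, 5), -4))))) = Mul(-21338, Mul(Add(Rational(-3, 5), Rational(-4, 5)), Add(-4, Add(Rational(-3, 5), Rational(-4, 5))))) = Mul(-21338, Mul(Rational(-7, 5), Add(-4, Rational(-7, 5)))) = Mul(-21338, Mul(Rational(-7, 5), Rational(-27, 5))) = Mul(-21338, Rational(189, 25)) = Rational(-4032882, 25)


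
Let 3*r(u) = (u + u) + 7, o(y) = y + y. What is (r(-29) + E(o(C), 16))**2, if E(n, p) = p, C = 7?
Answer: 1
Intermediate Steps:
o(y) = 2*y
r(u) = 7/3 + 2*u/3 (r(u) = ((u + u) + 7)/3 = (2*u + 7)/3 = (7 + 2*u)/3 = 7/3 + 2*u/3)
(r(-29) + E(o(C), 16))**2 = ((7/3 + (2/3)*(-29)) + 16)**2 = ((7/3 - 58/3) + 16)**2 = (-17 + 16)**2 = (-1)**2 = 1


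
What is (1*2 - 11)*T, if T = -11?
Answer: 99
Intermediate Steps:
(1*2 - 11)*T = (1*2 - 11)*(-11) = (2 - 11)*(-11) = -9*(-11) = 99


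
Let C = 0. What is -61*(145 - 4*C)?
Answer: -8845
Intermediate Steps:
-61*(145 - 4*C) = -61*(145 - 4*0) = -61*(145 + 0) = -61*145 = -8845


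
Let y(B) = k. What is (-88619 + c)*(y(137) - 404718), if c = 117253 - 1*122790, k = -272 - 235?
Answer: 38154365100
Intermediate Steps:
k = -507
y(B) = -507
c = -5537 (c = 117253 - 122790 = -5537)
(-88619 + c)*(y(137) - 404718) = (-88619 - 5537)*(-507 - 404718) = -94156*(-405225) = 38154365100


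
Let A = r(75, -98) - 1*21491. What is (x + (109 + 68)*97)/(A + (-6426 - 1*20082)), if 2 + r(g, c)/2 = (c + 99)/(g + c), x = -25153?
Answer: 183632/1104071 ≈ 0.16632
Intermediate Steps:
r(g, c) = -4 + 2*(99 + c)/(c + g) (r(g, c) = -4 + 2*((c + 99)/(g + c)) = -4 + 2*((99 + c)/(c + g)) = -4 + 2*(99 + c)/(c + g))
A = -494387/23 (A = 2*(99 - 1*(-98) - 2*75)/(-98 + 75) - 1*21491 = 2*(99 + 98 - 150)/(-23) - 21491 = 2*(-1/23)*47 - 21491 = -94/23 - 21491 = -494387/23 ≈ -21495.)
(x + (109 + 68)*97)/(A + (-6426 - 1*20082)) = (-25153 + (109 + 68)*97)/(-494387/23 + (-6426 - 1*20082)) = (-25153 + 177*97)/(-494387/23 + (-6426 - 20082)) = (-25153 + 17169)/(-494387/23 - 26508) = -7984/(-1104071/23) = -7984*(-23/1104071) = 183632/1104071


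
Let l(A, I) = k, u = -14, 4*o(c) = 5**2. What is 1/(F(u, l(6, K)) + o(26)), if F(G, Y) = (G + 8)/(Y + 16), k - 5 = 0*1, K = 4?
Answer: 28/167 ≈ 0.16766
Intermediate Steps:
o(c) = 25/4 (o(c) = (1/4)*5**2 = (1/4)*25 = 25/4)
k = 5 (k = 5 + 0*1 = 5 + 0 = 5)
l(A, I) = 5
F(G, Y) = (8 + G)/(16 + Y)
1/(F(u, l(6, K)) + o(26)) = 1/((8 - 14)/(16 + 5) + 25/4) = 1/(-6/21 + 25/4) = 1/((1/21)*(-6) + 25/4) = 1/(-2/7 + 25/4) = 1/(167/28) = 28/167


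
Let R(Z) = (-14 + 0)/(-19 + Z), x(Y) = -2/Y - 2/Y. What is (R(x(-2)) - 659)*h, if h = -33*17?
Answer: 369237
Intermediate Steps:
x(Y) = -4/Y
h = -561
R(Z) = -14/(-19 + Z)
(R(x(-2)) - 659)*h = (-14/(-19 - 4/(-2)) - 659)*(-561) = (-14/(-19 - 4*(-½)) - 659)*(-561) = (-14/(-19 + 2) - 659)*(-561) = (-14/(-17) - 659)*(-561) = (-14*(-1/17) - 659)*(-561) = (14/17 - 659)*(-561) = -11189/17*(-561) = 369237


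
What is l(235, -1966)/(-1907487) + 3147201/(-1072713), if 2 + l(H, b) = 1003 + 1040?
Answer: -2001811467040/682062034077 ≈ -2.9349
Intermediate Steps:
l(H, b) = 2041 (l(H, b) = -2 + (1003 + 1040) = -2 + 2043 = 2041)
l(235, -1966)/(-1907487) + 3147201/(-1072713) = 2041/(-1907487) + 3147201/(-1072713) = 2041*(-1/1907487) + 3147201*(-1/1072713) = -2041/1907487 - 1049067/357571 = -2001811467040/682062034077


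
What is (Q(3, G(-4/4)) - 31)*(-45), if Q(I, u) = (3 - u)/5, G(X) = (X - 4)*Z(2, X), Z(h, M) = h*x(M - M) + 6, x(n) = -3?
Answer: 1368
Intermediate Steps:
Z(h, M) = 6 - 3*h (Z(h, M) = h*(-3) + 6 = -3*h + 6 = 6 - 3*h)
G(X) = 0 (G(X) = (X - 4)*(6 - 3*2) = (-4 + X)*(6 - 6) = (-4 + X)*0 = 0)
Q(I, u) = 3/5 - u/5 (Q(I, u) = (3 - u)*(1/5) = 3/5 - u/5)
(Q(3, G(-4/4)) - 31)*(-45) = ((3/5 - 1/5*0) - 31)*(-45) = ((3/5 + 0) - 31)*(-45) = (3/5 - 31)*(-45) = -152/5*(-45) = 1368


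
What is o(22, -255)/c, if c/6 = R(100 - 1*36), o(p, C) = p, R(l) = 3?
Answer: 11/9 ≈ 1.2222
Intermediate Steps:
c = 18 (c = 6*3 = 18)
o(22, -255)/c = 22/18 = 22*(1/18) = 11/9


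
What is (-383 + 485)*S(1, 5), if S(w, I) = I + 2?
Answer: 714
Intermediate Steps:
S(w, I) = 2 + I
(-383 + 485)*S(1, 5) = (-383 + 485)*(2 + 5) = 102*7 = 714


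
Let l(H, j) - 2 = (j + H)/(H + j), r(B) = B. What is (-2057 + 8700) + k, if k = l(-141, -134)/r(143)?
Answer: 949952/143 ≈ 6643.0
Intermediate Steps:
l(H, j) = 3 (l(H, j) = 2 + (j + H)/(H + j) = 2 + (H + j)/(H + j) = 2 + 1 = 3)
k = 3/143 ≈ 0.020979
(-2057 + 8700) + k = (-2057 + 8700) + 3/143 = 6643 + 3/143 = 949952/143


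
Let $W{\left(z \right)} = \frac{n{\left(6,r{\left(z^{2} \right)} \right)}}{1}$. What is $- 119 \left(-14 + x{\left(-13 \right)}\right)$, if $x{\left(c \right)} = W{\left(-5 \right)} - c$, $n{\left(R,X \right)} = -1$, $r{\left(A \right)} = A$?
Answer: $238$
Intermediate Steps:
$W{\left(z \right)} = -1$ ($W{\left(z \right)} = - 1^{-1} = \left(-1\right) 1 = -1$)
$x{\left(c \right)} = -1 - c$
$- 119 \left(-14 + x{\left(-13 \right)}\right) = - 119 \left(-14 - -12\right) = - 119 \left(-14 + \left(-1 + 13\right)\right) = - 119 \left(-14 + 12\right) = \left(-119\right) \left(-2\right) = 238$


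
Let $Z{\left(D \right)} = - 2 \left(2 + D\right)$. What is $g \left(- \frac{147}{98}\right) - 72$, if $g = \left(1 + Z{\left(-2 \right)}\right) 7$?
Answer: $- \frac{165}{2} \approx -82.5$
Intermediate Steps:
$Z{\left(D \right)} = -4 - 2 D$
$g = 7$ ($g = \left(1 - 0\right) 7 = \left(1 + \left(-4 + 4\right)\right) 7 = \left(1 + 0\right) 7 = 1 \cdot 7 = 7$)
$g \left(- \frac{147}{98}\right) - 72 = 7 \left(- \frac{147}{98}\right) - 72 = 7 \left(\left(-147\right) \frac{1}{98}\right) - 72 = 7 \left(- \frac{3}{2}\right) - 72 = - \frac{21}{2} - 72 = - \frac{165}{2}$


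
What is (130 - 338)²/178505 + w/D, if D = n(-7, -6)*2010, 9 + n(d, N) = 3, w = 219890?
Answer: -3872970061/215277030 ≈ -17.991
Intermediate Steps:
n(d, N) = -6 (n(d, N) = -9 + 3 = -6)
D = -12060 (D = -6*2010 = -12060)
(130 - 338)²/178505 + w/D = (130 - 338)²/178505 + 219890/(-12060) = (-208)²*(1/178505) + 219890*(-1/12060) = 43264*(1/178505) - 21989/1206 = 43264/178505 - 21989/1206 = -3872970061/215277030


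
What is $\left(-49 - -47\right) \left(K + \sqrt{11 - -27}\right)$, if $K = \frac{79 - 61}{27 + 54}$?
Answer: $- \frac{4}{9} - 2 \sqrt{38} \approx -12.773$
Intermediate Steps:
$K = \frac{2}{9}$ ($K = \frac{18}{81} = 18 \cdot \frac{1}{81} = \frac{2}{9} \approx 0.22222$)
$\left(-49 - -47\right) \left(K + \sqrt{11 - -27}\right) = \left(-49 - -47\right) \left(\frac{2}{9} + \sqrt{11 - -27}\right) = \left(-49 + 47\right) \left(\frac{2}{9} + \sqrt{11 + \left(-5 + 32\right)}\right) = - 2 \left(\frac{2}{9} + \sqrt{11 + 27}\right) = - 2 \left(\frac{2}{9} + \sqrt{38}\right) = - \frac{4}{9} - 2 \sqrt{38}$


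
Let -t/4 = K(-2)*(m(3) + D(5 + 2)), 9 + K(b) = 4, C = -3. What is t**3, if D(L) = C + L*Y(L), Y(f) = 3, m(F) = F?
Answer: 74088000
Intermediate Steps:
K(b) = -5 (K(b) = -9 + 4 = -5)
D(L) = -3 + 3*L (D(L) = -3 + L*3 = -3 + 3*L)
t = 420 (t = -(-20)*(3 + (-3 + 3*(5 + 2))) = -(-20)*(3 + (-3 + 3*7)) = -(-20)*(3 + (-3 + 21)) = -(-20)*(3 + 18) = -(-20)*21 = -4*(-105) = 420)
t**3 = 420**3 = 74088000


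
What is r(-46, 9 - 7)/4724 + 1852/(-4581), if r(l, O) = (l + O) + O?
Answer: -4470625/10820322 ≈ -0.41317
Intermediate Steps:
r(l, O) = l + 2*O (r(l, O) = (O + l) + O = l + 2*O)
r(-46, 9 - 7)/4724 + 1852/(-4581) = (-46 + 2*(9 - 7))/4724 + 1852/(-4581) = (-46 + 2*2)*(1/4724) + 1852*(-1/4581) = (-46 + 4)*(1/4724) - 1852/4581 = -42*1/4724 - 1852/4581 = -21/2362 - 1852/4581 = -4470625/10820322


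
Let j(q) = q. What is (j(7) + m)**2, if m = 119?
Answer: 15876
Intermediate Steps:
(j(7) + m)**2 = (7 + 119)**2 = 126**2 = 15876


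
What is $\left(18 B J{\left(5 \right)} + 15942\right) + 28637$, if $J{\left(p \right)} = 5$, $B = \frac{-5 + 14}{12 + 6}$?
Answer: $44624$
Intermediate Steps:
$B = \frac{1}{2}$ ($B = \frac{9}{18} = 9 \cdot \frac{1}{18} = \frac{1}{2} \approx 0.5$)
$\left(18 B J{\left(5 \right)} + 15942\right) + 28637 = \left(18 \cdot \frac{1}{2} \cdot 5 + 15942\right) + 28637 = \left(9 \cdot 5 + 15942\right) + 28637 = \left(45 + 15942\right) + 28637 = 15987 + 28637 = 44624$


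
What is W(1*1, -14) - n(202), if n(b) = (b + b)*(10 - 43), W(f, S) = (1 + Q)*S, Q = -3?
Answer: 13360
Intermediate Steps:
W(f, S) = -2*S (W(f, S) = (1 - 3)*S = -2*S)
n(b) = -66*b (n(b) = (2*b)*(-33) = -66*b)
W(1*1, -14) - n(202) = -2*(-14) - (-66)*202 = 28 - 1*(-13332) = 28 + 13332 = 13360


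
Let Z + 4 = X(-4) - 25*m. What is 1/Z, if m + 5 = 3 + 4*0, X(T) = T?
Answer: 1/42 ≈ 0.023810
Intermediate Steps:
m = -2 (m = -5 + (3 + 4*0) = -5 + (3 + 0) = -5 + 3 = -2)
Z = 42 (Z = -4 + (-4 - 25*(-2)) = -4 + (-4 + 50) = -4 + 46 = 42)
1/Z = 1/42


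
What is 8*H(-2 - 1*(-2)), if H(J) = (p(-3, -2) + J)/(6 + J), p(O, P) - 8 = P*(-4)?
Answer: 64/3 ≈ 21.333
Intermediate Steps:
p(O, P) = 8 - 4*P (p(O, P) = 8 + P*(-4) = 8 - 4*P)
H(J) = (16 + J)/(6 + J) (H(J) = ((8 - 4*(-2)) + J)/(6 + J) = ((8 + 8) + J)/(6 + J) = (16 + J)/(6 + J))
8*H(-2 - 1*(-2)) = 8*((16 + (-2 - 1*(-2)))/(6 + (-2 - 1*(-2)))) = 8*((16 + (-2 + 2))/(6 + (-2 + 2))) = 8*((16 + 0)/(6 + 0)) = 8*(16/6) = 8*((⅙)*16) = 8*(8/3) = 64/3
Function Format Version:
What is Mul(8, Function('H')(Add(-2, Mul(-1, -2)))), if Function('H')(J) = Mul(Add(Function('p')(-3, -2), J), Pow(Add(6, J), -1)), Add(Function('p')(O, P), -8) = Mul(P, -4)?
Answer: Rational(64, 3) ≈ 21.333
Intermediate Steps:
Function('p')(O, P) = Add(8, Mul(-4, P)) (Function('p')(O, P) = Add(8, Mul(P, -4)) = Add(8, Mul(-4, P)))
Function('H')(J) = Mul(Pow(Add(6, J), -1), Add(16, J)) (Function('H')(J) = Mul(Add(Add(8, Mul(-4, -2)), J), Pow(Add(6, J), -1)) = Mul(Add(Add(8, 8), J), Pow(Add(6, J), -1)) = Mul(Add(16, J), Pow(Add(6, J), -1)) = Mul(Pow(Add(6, J), -1), Add(16, J)))
Mul(8, Function('H')(Add(-2, Mul(-1, -2)))) = Mul(8, Mul(Pow(Add(6, Add(-2, Mul(-1, -2))), -1), Add(16, Add(-2, Mul(-1, -2))))) = Mul(8, Mul(Pow(Add(6, Add(-2, 2)), -1), Add(16, Add(-2, 2)))) = Mul(8, Mul(Pow(Add(6, 0), -1), Add(16, 0))) = Mul(8, Mul(Pow(6, -1), 16)) = Mul(8, Mul(Rational(1, 6), 16)) = Mul(8, Rational(8, 3)) = Rational(64, 3)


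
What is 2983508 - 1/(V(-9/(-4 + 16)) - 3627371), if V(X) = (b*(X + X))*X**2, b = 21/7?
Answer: 346313534383156/116075953 ≈ 2.9835e+6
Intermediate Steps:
b = 3 (b = 21*(1/7) = 3)
V(X) = 6*X**3 (V(X) = (3*(X + X))*X**2 = (3*(2*X))*X**2 = (6*X)*X**2 = 6*X**3)
2983508 - 1/(V(-9/(-4 + 16)) - 3627371) = 2983508 - 1/(6*(-9/(-4 + 16))**3 - 3627371) = 2983508 - 1/(6*(-9/12)**3 - 3627371) = 2983508 - 1/(6*((1/12)*(-9))**3 - 3627371) = 2983508 - 1/(6*(-3/4)**3 - 3627371) = 2983508 - 1/(6*(-27/64) - 3627371) = 2983508 - 1/(-81/32 - 3627371) = 2983508 - 1/(-116075953/32) = 2983508 - 1*(-32/116075953) = 2983508 + 32/116075953 = 346313534383156/116075953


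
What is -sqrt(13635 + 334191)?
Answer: -sqrt(347826) ≈ -589.77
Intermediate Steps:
-sqrt(13635 + 334191) = -sqrt(347826)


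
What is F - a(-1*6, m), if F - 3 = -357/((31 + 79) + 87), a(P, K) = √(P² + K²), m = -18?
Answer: 234/197 - 6*√10 ≈ -17.786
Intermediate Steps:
a(P, K) = √(K² + P²)
F = 234/197 (F = 3 - 357/((31 + 79) + 87) = 3 - 357/(110 + 87) = 3 - 357/197 = 234/197 ≈ 1.1878)
F - a(-1*6, m) = 234/197 - √((-18)² + (-1*6)²) = 234/197 - √(324 + (-6)²) = 234/197 - √(324 + 36) = 234/197 - √360 = 234/197 - 6*√10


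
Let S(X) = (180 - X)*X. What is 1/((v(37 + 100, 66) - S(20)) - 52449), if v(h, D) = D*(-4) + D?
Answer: -1/55847 ≈ -1.7906e-5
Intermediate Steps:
v(h, D) = -3*D (v(h, D) = -4*D + D = -3*D)
S(X) = X*(180 - X)
1/((v(37 + 100, 66) - S(20)) - 52449) = 1/((-3*66 - 20*(180 - 1*20)) - 52449) = 1/((-198 - 20*(180 - 20)) - 52449) = 1/((-198 - 20*160) - 52449) = 1/((-198 - 1*3200) - 52449) = 1/((-198 - 3200) - 52449) = 1/(-3398 - 52449) = 1/(-55847) = -1/55847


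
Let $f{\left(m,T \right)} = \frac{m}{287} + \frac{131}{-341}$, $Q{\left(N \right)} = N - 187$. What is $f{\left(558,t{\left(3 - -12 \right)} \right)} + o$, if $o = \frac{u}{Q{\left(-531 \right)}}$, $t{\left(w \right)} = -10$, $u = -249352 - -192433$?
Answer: $\frac{5680116731}{70268506} \approx 80.834$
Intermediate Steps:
$Q{\left(N \right)} = -187 + N$
$u = -56919$ ($u = -249352 + 192433 = -56919$)
$f{\left(m,T \right)} = - \frac{131}{341} + \frac{m}{287}$ ($f{\left(m,T \right)} = m \frac{1}{287} + 131 \left(- \frac{1}{341}\right) = \frac{m}{287} - \frac{131}{341} = - \frac{131}{341} + \frac{m}{287}$)
$o = \frac{56919}{718}$ ($o = - \frac{56919}{-187 - 531} = - \frac{56919}{-718} = \left(-56919\right) \left(- \frac{1}{718}\right) = \frac{56919}{718} \approx 79.274$)
$f{\left(558,t{\left(3 - -12 \right)} \right)} + o = \left(- \frac{131}{341} + \frac{1}{287} \cdot 558\right) + \frac{56919}{718} = \left(- \frac{131}{341} + \frac{558}{287}\right) + \frac{56919}{718} = \frac{152681}{97867} + \frac{56919}{718} = \frac{5680116731}{70268506}$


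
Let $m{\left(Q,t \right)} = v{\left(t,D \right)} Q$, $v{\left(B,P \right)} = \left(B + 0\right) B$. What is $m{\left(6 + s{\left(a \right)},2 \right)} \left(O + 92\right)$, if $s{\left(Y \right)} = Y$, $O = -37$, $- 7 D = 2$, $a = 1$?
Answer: $1540$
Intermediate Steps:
$D = - \frac{2}{7}$ ($D = \left(- \frac{1}{7}\right) 2 = - \frac{2}{7} \approx -0.28571$)
$v{\left(B,P \right)} = B^{2}$ ($v{\left(B,P \right)} = B B = B^{2}$)
$m{\left(Q,t \right)} = Q t^{2}$ ($m{\left(Q,t \right)} = t^{2} Q = Q t^{2}$)
$m{\left(6 + s{\left(a \right)},2 \right)} \left(O + 92\right) = \left(6 + 1\right) 2^{2} \left(-37 + 92\right) = 7 \cdot 4 \cdot 55 = 28 \cdot 55 = 1540$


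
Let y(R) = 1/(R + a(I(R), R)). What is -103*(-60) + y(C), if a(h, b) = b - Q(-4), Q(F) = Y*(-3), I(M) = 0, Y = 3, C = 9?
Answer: 166861/27 ≈ 6180.0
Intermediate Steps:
Q(F) = -9 (Q(F) = 3*(-3) = -9)
a(h, b) = 9 + b (a(h, b) = b - 1*(-9) = b + 9 = 9 + b)
y(R) = 1/(9 + 2*R) (y(R) = 1/(R + (9 + R)) = 1/(9 + 2*R))
-103*(-60) + y(C) = -103*(-60) + 1/(9 + 2*9) = 6180 + 1/(9 + 18) = 6180 + 1/27 = 166861/27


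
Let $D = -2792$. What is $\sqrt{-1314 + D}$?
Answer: $i \sqrt{4106} \approx 64.078 i$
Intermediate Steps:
$\sqrt{-1314 + D} = \sqrt{-1314 - 2792} = \sqrt{-4106} = i \sqrt{4106}$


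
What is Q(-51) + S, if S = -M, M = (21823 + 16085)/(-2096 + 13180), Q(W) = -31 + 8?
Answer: -73210/2771 ≈ -26.420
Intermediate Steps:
Q(W) = -23
M = 9477/2771 (M = 37908/11084 = 37908*(1/11084) = 9477/2771 ≈ 3.4201)
S = -9477/2771 (S = -1*9477/2771 = -9477/2771 ≈ -3.4201)
Q(-51) + S = -23 - 9477/2771 = -73210/2771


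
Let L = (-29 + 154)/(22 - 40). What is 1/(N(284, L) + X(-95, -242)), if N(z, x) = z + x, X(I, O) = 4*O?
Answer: -18/12437 ≈ -0.0014473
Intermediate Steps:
L = -125/18 (L = 125/(-18) = 125*(-1/18) = -125/18 ≈ -6.9444)
N(z, x) = x + z
1/(N(284, L) + X(-95, -242)) = 1/((-125/18 + 284) + 4*(-242)) = 1/(4987/18 - 968) = 1/(-12437/18) = -18/12437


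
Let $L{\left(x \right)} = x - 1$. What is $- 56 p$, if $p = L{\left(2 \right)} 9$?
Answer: $-504$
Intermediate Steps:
$L{\left(x \right)} = -1 + x$
$p = 9$ ($p = \left(-1 + 2\right) 9 = 1 \cdot 9 = 9$)
$- 56 p = \left(-56\right) 9 = -504$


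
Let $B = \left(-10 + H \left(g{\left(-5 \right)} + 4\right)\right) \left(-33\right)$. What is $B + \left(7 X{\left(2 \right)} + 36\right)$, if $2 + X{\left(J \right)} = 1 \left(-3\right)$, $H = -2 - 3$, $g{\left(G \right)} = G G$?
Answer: $5116$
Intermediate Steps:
$g{\left(G \right)} = G^{2}$
$H = -5$ ($H = -2 - 3 = -5$)
$X{\left(J \right)} = -5$ ($X{\left(J \right)} = -2 + 1 \left(-3\right) = -2 - 3 = -5$)
$B = 5115$ ($B = \left(-10 - 5 \left(\left(-5\right)^{2} + 4\right)\right) \left(-33\right) = \left(-10 - 5 \left(25 + 4\right)\right) \left(-33\right) = \left(-10 - 145\right) \left(-33\right) = \left(-155\right) \left(-33\right) = 5115$)
$B + \left(7 X{\left(2 \right)} + 36\right) = 5115 + \left(7 \left(-5\right) + 36\right) = 5115 + \left(-35 + 36\right) = 5115 + 1 = 5116$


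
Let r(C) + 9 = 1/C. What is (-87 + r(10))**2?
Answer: 919681/100 ≈ 9196.8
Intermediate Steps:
r(C) = -9 + 1/C
(-87 + r(10))**2 = (-87 + (-9 + 1/10))**2 = (-87 - 89/10)**2 = (-959/10)**2 = 919681/100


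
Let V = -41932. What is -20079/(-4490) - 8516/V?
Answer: 220047367/47068670 ≈ 4.6750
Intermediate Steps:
-20079/(-4490) - 8516/V = -20079/(-4490) - 8516/(-41932) = -20079*(-1/4490) - 8516*(-1/41932) = 20079/4490 + 2129/10483 = 220047367/47068670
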